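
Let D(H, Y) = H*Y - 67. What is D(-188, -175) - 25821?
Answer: 7012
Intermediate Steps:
D(H, Y) = -67 + H*Y
D(-188, -175) - 25821 = (-67 - 188*(-175)) - 25821 = (-67 + 32900) - 25821 = 32833 - 25821 = 7012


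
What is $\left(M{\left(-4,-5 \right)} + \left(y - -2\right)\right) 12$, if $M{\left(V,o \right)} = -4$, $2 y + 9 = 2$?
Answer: $-66$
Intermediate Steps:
$y = - \frac{7}{2}$ ($y = - \frac{9}{2} + \frac{1}{2} \cdot 2 = - \frac{9}{2} + 1 = - \frac{7}{2} \approx -3.5$)
$\left(M{\left(-4,-5 \right)} + \left(y - -2\right)\right) 12 = \left(-4 - \frac{3}{2}\right) 12 = \left(- \frac{11}{2}\right) 12 = -66$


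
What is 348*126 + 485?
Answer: 44333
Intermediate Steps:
348*126 + 485 = 43848 + 485 = 44333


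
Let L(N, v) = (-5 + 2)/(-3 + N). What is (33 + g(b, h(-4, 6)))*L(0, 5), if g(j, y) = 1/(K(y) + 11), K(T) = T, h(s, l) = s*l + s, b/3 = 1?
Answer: 560/17 ≈ 32.941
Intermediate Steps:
b = 3 (b = 3*1 = 3)
h(s, l) = s + l*s (h(s, l) = l*s + s = s + l*s)
L(N, v) = -3/(-3 + N)
g(j, y) = 1/(11 + y) (g(j, y) = 1/(y + 11) = 1/(11 + y))
(33 + g(b, h(-4, 6)))*L(0, 5) = (33 + 1/(11 - 4*(1 + 6)))*(-3/(-3 + 0)) = (33 + 1/(11 - 4*7))*(-3/(-3)) = (33 + 1/(11 - 28))*(-3*(-⅓)) = (33 + 1/(-17))*1 = (33 - 1/17)*1 = (560/17)*1 = 560/17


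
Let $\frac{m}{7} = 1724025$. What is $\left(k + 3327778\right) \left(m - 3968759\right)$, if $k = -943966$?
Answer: $19307485053792$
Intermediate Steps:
$m = 12068175$ ($m = 7 \cdot 1724025 = 12068175$)
$\left(k + 3327778\right) \left(m - 3968759\right) = \left(-943966 + 3327778\right) \left(12068175 - 3968759\right) = 2383812 \cdot 8099416 = 19307485053792$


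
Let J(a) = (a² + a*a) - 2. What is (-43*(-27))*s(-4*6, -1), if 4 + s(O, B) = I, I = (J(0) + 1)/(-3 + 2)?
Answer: -3483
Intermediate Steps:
J(a) = -2 + 2*a² (J(a) = (a² + a²) - 2 = 2*a² - 2 = -2 + 2*a²)
I = 1 (I = ((-2 + 2*0²) + 1)/(-3 + 2) = ((-2 + 2*0) + 1)/(-1) = ((-2 + 0) + 1)*(-1) = (-2 + 1)*(-1) = -1*(-1) = 1)
s(O, B) = -3 (s(O, B) = -4 + 1 = -3)
(-43*(-27))*s(-4*6, -1) = -43*(-27)*(-3) = 1161*(-3) = -3483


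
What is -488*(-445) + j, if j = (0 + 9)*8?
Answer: 217232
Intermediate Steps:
j = 72 (j = 9*8 = 72)
-488*(-445) + j = -488*(-445) + 72 = 217160 + 72 = 217232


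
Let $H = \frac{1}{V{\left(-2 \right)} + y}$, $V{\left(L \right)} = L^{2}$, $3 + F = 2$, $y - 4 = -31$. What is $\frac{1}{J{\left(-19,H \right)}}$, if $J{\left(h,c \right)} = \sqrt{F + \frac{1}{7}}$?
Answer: $- \frac{i \sqrt{42}}{6} \approx - 1.0801 i$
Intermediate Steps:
$y = -27$ ($y = 4 - 31 = -27$)
$F = -1$ ($F = -3 + 2 = -1$)
$H = - \frac{1}{23}$ ($H = \frac{1}{\left(-2\right)^{2} - 27} = \frac{1}{4 - 27} = \frac{1}{-23} = - \frac{1}{23} \approx -0.043478$)
$J{\left(h,c \right)} = \frac{i \sqrt{42}}{7}$ ($J{\left(h,c \right)} = \sqrt{-1 + \frac{1}{7}} = \sqrt{- \frac{6}{7}} = \frac{i \sqrt{42}}{7}$)
$\frac{1}{J{\left(-19,H \right)}} = \frac{1}{\frac{1}{7} i \sqrt{42}} = - \frac{i \sqrt{42}}{6}$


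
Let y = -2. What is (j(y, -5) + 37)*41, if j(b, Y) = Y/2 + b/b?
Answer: 2911/2 ≈ 1455.5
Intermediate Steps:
j(b, Y) = 1 + Y/2 (j(b, Y) = Y*(½) + 1 = Y/2 + 1 = 1 + Y/2)
(j(y, -5) + 37)*41 = ((1 + (½)*(-5)) + 37)*41 = ((1 - 5/2) + 37)*41 = (-3/2 + 37)*41 = (71/2)*41 = 2911/2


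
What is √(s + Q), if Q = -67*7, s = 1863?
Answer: √1394 ≈ 37.336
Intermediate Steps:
Q = -469
√(s + Q) = √(1863 - 469) = √1394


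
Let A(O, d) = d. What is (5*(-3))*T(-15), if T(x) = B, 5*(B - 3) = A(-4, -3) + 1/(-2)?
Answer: -69/2 ≈ -34.500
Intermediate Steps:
B = 23/10 (B = 3 + (-3 + 1/(-2))/5 = 3 + (-3 - 1/2)/5 = 3 + (1/5)*(-7/2) = 3 - 7/10 = 23/10 ≈ 2.3000)
T(x) = 23/10
(5*(-3))*T(-15) = (5*(-3))*(23/10) = -15*23/10 = -69/2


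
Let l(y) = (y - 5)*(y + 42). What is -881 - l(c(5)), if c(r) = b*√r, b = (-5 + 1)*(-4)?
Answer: -1951 - 592*√5 ≈ -3274.8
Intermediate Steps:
b = 16 (b = -4*(-4) = 16)
c(r) = 16*√r
l(y) = (-5 + y)*(42 + y)
-881 - l(c(5)) = -881 - (-210 + (16*√5)² + 37*(16*√5)) = -881 - (-210 + 1280 + 592*√5) = -881 - (1070 + 592*√5) = -881 + (-1070 - 592*√5) = -1951 - 592*√5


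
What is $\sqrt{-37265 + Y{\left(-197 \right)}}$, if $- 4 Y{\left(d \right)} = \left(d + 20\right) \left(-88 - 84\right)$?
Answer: $2 i \sqrt{11219} \approx 211.84 i$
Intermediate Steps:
$Y{\left(d \right)} = 860 + 43 d$ ($Y{\left(d \right)} = - \frac{\left(d + 20\right) \left(-88 - 84\right)}{4} = - \frac{\left(20 + d\right) \left(-172\right)}{4} = - \frac{-3440 - 172 d}{4} = 860 + 43 d$)
$\sqrt{-37265 + Y{\left(-197 \right)}} = \sqrt{-37265 + \left(860 + 43 \left(-197\right)\right)} = \sqrt{-37265 + \left(860 - 8471\right)} = \sqrt{-37265 - 7611} = \sqrt{-44876} = 2 i \sqrt{11219}$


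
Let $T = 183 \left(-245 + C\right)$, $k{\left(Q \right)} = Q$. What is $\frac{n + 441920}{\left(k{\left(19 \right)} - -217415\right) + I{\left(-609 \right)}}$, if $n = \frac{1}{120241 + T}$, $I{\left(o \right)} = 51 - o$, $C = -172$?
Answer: $\frac{6471181867}{3193623140} \approx 2.0263$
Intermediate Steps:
$T = -76311$ ($T = 183 \left(-245 - 172\right) = 183 \left(-417\right) = -76311$)
$n = \frac{1}{43930}$ ($n = \frac{1}{120241 - 76311} = \frac{1}{43930} \approx 2.2763 \cdot 10^{-5}$)
$\frac{n + 441920}{\left(k{\left(19 \right)} - -217415\right) + I{\left(-609 \right)}} = \frac{\frac{1}{43930} + 441920}{\left(19 - -217415\right) + \left(51 - -609\right)} = \frac{19413545601}{43930 \left(\left(19 + 217415\right) + \left(51 + 609\right)\right)} = \frac{19413545601}{43930 \left(217434 + 660\right)} = \frac{19413545601}{43930 \cdot 218094} = \frac{19413545601}{43930} \cdot \frac{1}{218094} = \frac{6471181867}{3193623140}$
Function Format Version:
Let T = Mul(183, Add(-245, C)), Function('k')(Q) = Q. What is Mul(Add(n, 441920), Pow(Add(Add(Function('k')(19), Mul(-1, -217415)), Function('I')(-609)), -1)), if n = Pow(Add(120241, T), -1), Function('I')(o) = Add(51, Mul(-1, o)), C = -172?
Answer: Rational(6471181867, 3193623140) ≈ 2.0263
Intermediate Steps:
T = -76311 (T = Mul(183, Add(-245, -172)) = Mul(183, -417) = -76311)
n = Rational(1, 43930) (n = Pow(Add(120241, -76311), -1) = Pow(43930, -1) = Rational(1, 43930) ≈ 2.2763e-5)
Mul(Add(n, 441920), Pow(Add(Add(Function('k')(19), Mul(-1, -217415)), Function('I')(-609)), -1)) = Mul(Add(Rational(1, 43930), 441920), Pow(Add(Add(19, Mul(-1, -217415)), Add(51, Mul(-1, -609))), -1)) = Mul(Rational(19413545601, 43930), Pow(Add(Add(19, 217415), Add(51, 609)), -1)) = Mul(Rational(19413545601, 43930), Pow(Add(217434, 660), -1)) = Mul(Rational(19413545601, 43930), Pow(218094, -1)) = Mul(Rational(19413545601, 43930), Rational(1, 218094)) = Rational(6471181867, 3193623140)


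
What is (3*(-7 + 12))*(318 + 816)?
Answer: 17010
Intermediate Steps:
(3*(-7 + 12))*(318 + 816) = (3*5)*1134 = 15*1134 = 17010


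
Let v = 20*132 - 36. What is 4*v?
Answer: 10416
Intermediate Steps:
v = 2604 (v = 2640 - 36 = 2604)
4*v = 4*2604 = 10416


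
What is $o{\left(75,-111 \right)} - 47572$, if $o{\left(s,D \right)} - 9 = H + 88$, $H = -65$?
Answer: $-47540$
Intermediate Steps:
$o{\left(s,D \right)} = 32$ ($o{\left(s,D \right)} = 9 + \left(-65 + 88\right) = 9 + 23 = 32$)
$o{\left(75,-111 \right)} - 47572 = 32 - 47572 = -47540$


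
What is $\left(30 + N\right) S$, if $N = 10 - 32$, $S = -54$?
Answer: $-432$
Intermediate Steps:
$N = -22$
$\left(30 + N\right) S = \left(30 - 22\right) \left(-54\right) = 8 \left(-54\right) = -432$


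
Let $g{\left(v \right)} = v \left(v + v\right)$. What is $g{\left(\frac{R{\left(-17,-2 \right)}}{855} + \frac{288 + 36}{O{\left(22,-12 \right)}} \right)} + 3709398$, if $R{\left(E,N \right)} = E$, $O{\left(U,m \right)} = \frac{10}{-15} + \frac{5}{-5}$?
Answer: $\frac{2766926833832}{731025} \approx 3.785 \cdot 10^{6}$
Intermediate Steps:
$O{\left(U,m \right)} = - \frac{5}{3}$ ($O{\left(U,m \right)} = 10 \left(- \frac{1}{15}\right) + 5 \left(- \frac{1}{5}\right) = - \frac{2}{3} - 1 = - \frac{5}{3}$)
$g{\left(v \right)} = 2 v^{2}$ ($g{\left(v \right)} = v 2 v = 2 v^{2}$)
$g{\left(\frac{R{\left(-17,-2 \right)}}{855} + \frac{288 + 36}{O{\left(22,-12 \right)}} \right)} + 3709398 = 2 \left(- \frac{17}{855} + \frac{288 + 36}{- \frac{5}{3}}\right)^{2} + 3709398 = 2 \left(\left(-17\right) \frac{1}{855} + 324 \left(- \frac{3}{5}\right)\right)^{2} + 3709398 = 2 \left(- \frac{17}{855} - \frac{972}{5}\right)^{2} + 3709398 = 2 \left(- \frac{166229}{855}\right)^{2} + 3709398 = 2 \cdot \frac{27632080441}{731025} + 3709398 = \frac{55264160882}{731025} + 3709398 = \frac{2766926833832}{731025}$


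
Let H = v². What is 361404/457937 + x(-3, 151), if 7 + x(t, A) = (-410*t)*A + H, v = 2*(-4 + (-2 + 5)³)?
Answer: 86018789547/457937 ≈ 1.8784e+5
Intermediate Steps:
v = 46 (v = 2*(-4 + 3³) = 2*(-4 + 27) = 2*23 = 46)
H = 2116 (H = 46² = 2116)
x(t, A) = 2109 - 410*A*t (x(t, A) = -7 + ((-410*t)*A + 2116) = -7 + (-410*A*t + 2116) = -7 + (2116 - 410*A*t) = 2109 - 410*A*t)
361404/457937 + x(-3, 151) = 361404/457937 + (2109 - 410*151*(-3)) = 361404*(1/457937) + (2109 + 185730) = 361404/457937 + 187839 = 86018789547/457937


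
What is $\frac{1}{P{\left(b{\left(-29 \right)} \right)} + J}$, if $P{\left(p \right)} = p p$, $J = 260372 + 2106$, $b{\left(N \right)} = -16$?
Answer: $\frac{1}{262734} \approx 3.8061 \cdot 10^{-6}$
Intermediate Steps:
$J = 262478$
$P{\left(p \right)} = p^{2}$
$\frac{1}{P{\left(b{\left(-29 \right)} \right)} + J} = \frac{1}{\left(-16\right)^{2} + 262478} = \frac{1}{256 + 262478} = \frac{1}{262734}$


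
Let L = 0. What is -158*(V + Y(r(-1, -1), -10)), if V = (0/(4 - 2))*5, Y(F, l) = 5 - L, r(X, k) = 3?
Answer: -790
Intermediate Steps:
Y(F, l) = 5 (Y(F, l) = 5 - 1*0 = 5 + 0 = 5)
V = 0 (V = (0/2)*5 = (0*(½))*5 = 0*5 = 0)
-158*(V + Y(r(-1, -1), -10)) = -158*(0 + 5) = -158*5 = -790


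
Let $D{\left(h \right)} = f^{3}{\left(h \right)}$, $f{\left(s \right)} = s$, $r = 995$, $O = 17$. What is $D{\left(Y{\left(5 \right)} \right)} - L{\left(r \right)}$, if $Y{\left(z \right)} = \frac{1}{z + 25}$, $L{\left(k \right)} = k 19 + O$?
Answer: $- \frac{510893999}{27000} \approx -18922.0$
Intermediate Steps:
$L{\left(k \right)} = 17 + 19 k$ ($L{\left(k \right)} = k 19 + 17 = 19 k + 17 = 17 + 19 k$)
$Y{\left(z \right)} = \frac{1}{25 + z}$
$D{\left(h \right)} = h^{3}$
$D{\left(Y{\left(5 \right)} \right)} - L{\left(r \right)} = \left(\frac{1}{25 + 5}\right)^{3} - \left(17 + 19 \cdot 995\right) = \left(\frac{1}{30}\right)^{3} - \left(17 + 18905\right) = \left(\frac{1}{30}\right)^{3} - 18922 = \frac{1}{27000} - 18922 = - \frac{510893999}{27000}$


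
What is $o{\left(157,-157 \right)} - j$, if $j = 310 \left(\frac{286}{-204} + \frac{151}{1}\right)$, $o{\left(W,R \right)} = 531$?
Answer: $- \frac{2338064}{51} \approx -45844.0$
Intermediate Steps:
$j = \frac{2365145}{51}$ ($j = 310 \left(286 \left(- \frac{1}{204}\right) + 151 \cdot 1\right) = 310 \left(- \frac{143}{102} + 151\right) = 310 \cdot \frac{15259}{102} = \frac{2365145}{51} \approx 46375.0$)
$o{\left(157,-157 \right)} - j = 531 - \frac{2365145}{51} = - \frac{2338064}{51}$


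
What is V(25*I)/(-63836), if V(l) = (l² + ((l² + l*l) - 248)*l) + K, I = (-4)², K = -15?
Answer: -128060785/63836 ≈ -2006.1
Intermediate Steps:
I = 16
V(l) = -15 + l² + l*(-248 + 2*l²) (V(l) = (l² + ((l² + l*l) - 248)*l) - 15 = (l² + ((l² + l²) - 248)*l) - 15 = (l² + (2*l² - 248)*l) - 15 = (l² + (-248 + 2*l²)*l) - 15 = (l² + l*(-248 + 2*l²)) - 15 = -15 + l² + l*(-248 + 2*l²))
V(25*I)/(-63836) = (-15 + (25*16)² - 6200*16 + 2*(25*16)³)/(-63836) = (-15 + 400² - 248*400 + 2*400³)*(-1/63836) = (-15 + 160000 - 99200 + 2*64000000)*(-1/63836) = (-15 + 160000 - 99200 + 128000000)*(-1/63836) = 128060785*(-1/63836) = -128060785/63836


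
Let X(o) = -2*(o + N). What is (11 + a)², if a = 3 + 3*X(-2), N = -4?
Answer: 2500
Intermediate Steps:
X(o) = 8 - 2*o (X(o) = -2*(o - 4) = -2*(-4 + o) = 8 - 2*o)
a = 39 (a = 3 + 3*(8 - 2*(-2)) = 3 + 3*(8 + 4) = 3 + 3*12 = 3 + 36 = 39)
(11 + a)² = (11 + 39)² = 50² = 2500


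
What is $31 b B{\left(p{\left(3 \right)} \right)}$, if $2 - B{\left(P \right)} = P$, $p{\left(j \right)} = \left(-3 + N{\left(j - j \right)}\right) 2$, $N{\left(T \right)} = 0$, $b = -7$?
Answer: $-1736$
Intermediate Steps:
$p{\left(j \right)} = -6$ ($p{\left(j \right)} = \left(-3 + 0\right) 2 = \left(-3\right) 2 = -6$)
$B{\left(P \right)} = 2 - P$
$31 b B{\left(p{\left(3 \right)} \right)} = 31 \left(-7\right) \left(2 - -6\right) = - 217 \left(2 + 6\right) = \left(-217\right) 8 = -1736$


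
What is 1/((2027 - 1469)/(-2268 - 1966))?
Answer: -2117/279 ≈ -7.5878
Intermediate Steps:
1/((2027 - 1469)/(-2268 - 1966)) = 1/(558/(-4234)) = 1/(558*(-1/4234)) = 1/(-279/2117) = -2117/279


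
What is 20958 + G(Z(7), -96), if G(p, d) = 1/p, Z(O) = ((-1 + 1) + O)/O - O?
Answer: 125747/6 ≈ 20958.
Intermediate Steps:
Z(O) = 1 - O (Z(O) = (0 + O)/O - O = O/O - O = 1 - O)
20958 + G(Z(7), -96) = 20958 + 1/(1 - 1*7) = 20958 + 1/(1 - 7) = 20958 + 1/(-6) = 20958 - ⅙ = 125747/6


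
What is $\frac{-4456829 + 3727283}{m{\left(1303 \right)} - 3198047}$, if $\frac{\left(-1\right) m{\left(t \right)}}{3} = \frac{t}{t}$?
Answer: $\frac{364773}{1599025} \approx 0.22812$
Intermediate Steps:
$m{\left(t \right)} = -3$ ($m{\left(t \right)} = - 3 \frac{t}{t} = \left(-3\right) 1 = -3$)
$\frac{-4456829 + 3727283}{m{\left(1303 \right)} - 3198047} = \frac{-4456829 + 3727283}{-3 - 3198047} = - \frac{729546}{-3198050} = \left(-729546\right) \left(- \frac{1}{3198050}\right) = \frac{364773}{1599025}$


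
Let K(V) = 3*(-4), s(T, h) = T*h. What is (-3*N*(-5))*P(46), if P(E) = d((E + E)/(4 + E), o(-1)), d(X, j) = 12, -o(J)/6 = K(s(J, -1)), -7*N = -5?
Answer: 900/7 ≈ 128.57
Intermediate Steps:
N = 5/7 (N = -⅐*(-5) = 5/7 ≈ 0.71429)
K(V) = -12
o(J) = 72 (o(J) = -6*(-12) = 72)
P(E) = 12
(-3*N*(-5))*P(46) = (-3*5/7*(-5))*12 = -15/7*(-5)*12 = (75/7)*12 = 900/7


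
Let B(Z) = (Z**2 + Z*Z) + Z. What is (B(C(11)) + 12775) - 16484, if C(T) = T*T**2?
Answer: 3540744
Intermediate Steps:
C(T) = T**3
B(Z) = Z + 2*Z**2 (B(Z) = (Z**2 + Z**2) + Z = 2*Z**2 + Z = Z + 2*Z**2)
(B(C(11)) + 12775) - 16484 = (11**3*(1 + 2*11**3) + 12775) - 16484 = (1331*(1 + 2*1331) + 12775) - 16484 = (1331*(1 + 2662) + 12775) - 16484 = (1331*2663 + 12775) - 16484 = (3544453 + 12775) - 16484 = 3557228 - 16484 = 3540744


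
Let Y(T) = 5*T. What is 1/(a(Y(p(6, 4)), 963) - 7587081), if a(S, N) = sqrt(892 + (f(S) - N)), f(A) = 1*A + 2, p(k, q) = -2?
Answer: -96039/728655672160 - I*sqrt(79)/57563798100640 ≈ -1.318e-7 - 1.5441e-13*I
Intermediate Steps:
f(A) = 2 + A (f(A) = A + 2 = 2 + A)
a(S, N) = sqrt(894 + S - N) (a(S, N) = sqrt(892 + ((2 + S) - N)) = sqrt(892 + (2 + S - N)) = sqrt(894 + S - N))
1/(a(Y(p(6, 4)), 963) - 7587081) = 1/(sqrt(894 + 5*(-2) - 1*963) - 7587081) = 1/(sqrt(894 - 10 - 963) - 7587081) = 1/(sqrt(-79) - 7587081) = 1/(I*sqrt(79) - 7587081) = 1/(-7587081 + I*sqrt(79))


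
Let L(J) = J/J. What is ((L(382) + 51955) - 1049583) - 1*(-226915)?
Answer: -770712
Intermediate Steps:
L(J) = 1
((L(382) + 51955) - 1049583) - 1*(-226915) = ((1 + 51955) - 1049583) - 1*(-226915) = (51956 - 1049583) + 226915 = -997627 + 226915 = -770712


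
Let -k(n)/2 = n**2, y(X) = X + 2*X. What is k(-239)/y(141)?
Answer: -114242/423 ≈ -270.08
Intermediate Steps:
y(X) = 3*X
k(n) = -2*n**2
k(-239)/y(141) = (-2*(-239)**2)/((3*141)) = -2*57121/423 = -114242*1/423 = -114242/423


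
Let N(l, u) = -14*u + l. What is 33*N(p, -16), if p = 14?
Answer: 7854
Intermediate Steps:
N(l, u) = l - 14*u
33*N(p, -16) = 33*(14 - 14*(-16)) = 33*(14 + 224) = 33*238 = 7854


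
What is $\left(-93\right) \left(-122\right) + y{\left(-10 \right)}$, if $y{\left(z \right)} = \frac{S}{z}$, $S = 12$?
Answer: $\frac{56724}{5} \approx 11345.0$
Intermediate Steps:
$y{\left(z \right)} = \frac{12}{z}$
$\left(-93\right) \left(-122\right) + y{\left(-10 \right)} = \left(-93\right) \left(-122\right) + \frac{12}{-10} = 11346 + 12 \left(- \frac{1}{10}\right) = 11346 - \frac{6}{5} = \frac{56724}{5}$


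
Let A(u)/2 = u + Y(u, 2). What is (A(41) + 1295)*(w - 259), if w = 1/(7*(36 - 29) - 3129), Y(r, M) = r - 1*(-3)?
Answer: -233732253/616 ≈ -3.7944e+5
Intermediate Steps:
Y(r, M) = 3 + r (Y(r, M) = r + 3 = 3 + r)
A(u) = 6 + 4*u (A(u) = 2*(u + (3 + u)) = 2*(3 + 2*u) = 6 + 4*u)
w = -1/3080 (w = 1/(7*7 - 3129) = 1/(49 - 3129) = 1/(-3080) = -1/3080 ≈ -0.00032468)
(A(41) + 1295)*(w - 259) = ((6 + 4*41) + 1295)*(-1/3080 - 259) = ((6 + 164) + 1295)*(-797721/3080) = (170 + 1295)*(-797721/3080) = 1465*(-797721/3080) = -233732253/616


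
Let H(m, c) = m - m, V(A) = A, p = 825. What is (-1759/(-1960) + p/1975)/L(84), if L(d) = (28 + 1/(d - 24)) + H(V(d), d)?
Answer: 610923/13014302 ≈ 0.046942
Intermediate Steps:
H(m, c) = 0
L(d) = 28 + 1/(-24 + d) (L(d) = (28 + 1/(d - 24)) + 0 = (28 + 1/(-24 + d)) + 0 = 28 + 1/(-24 + d))
(-1759/(-1960) + p/1975)/L(84) = (-1759/(-1960) + 825/1975)/(((-671 + 28*84)/(-24 + 84))) = (-1759*(-1/1960) + 825*(1/1975))/(((-671 + 2352)/60)) = (1759/1960 + 33/79)/(((1/60)*1681)) = 203641/(154840*(1681/60)) = (203641/154840)*(60/1681) = 610923/13014302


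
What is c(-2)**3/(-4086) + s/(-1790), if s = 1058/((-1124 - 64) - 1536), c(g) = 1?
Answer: -203/7313940 ≈ -2.7755e-5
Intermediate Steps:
s = -529/1362 (s = 1058/(-1188 - 1536) = 1058/(-2724) = 1058*(-1/2724) = -529/1362 ≈ -0.38840)
c(-2)**3/(-4086) + s/(-1790) = 1**3/(-4086) - 529/1362/(-1790) = 1*(-1/4086) - 529/1362*(-1/1790) = -1/4086 + 529/2437980 = -203/7313940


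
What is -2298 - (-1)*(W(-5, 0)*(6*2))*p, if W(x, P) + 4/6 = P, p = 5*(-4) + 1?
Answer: -2146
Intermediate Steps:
p = -19 (p = -20 + 1 = -19)
W(x, P) = -⅔ + P
-2298 - (-1)*(W(-5, 0)*(6*2))*p = -2298 - (-1)*((-⅔ + 0)*(6*2))*(-19) = -2298 - (-1)*-⅔*12*(-19) = -2298 - (-1)*(-8*(-19)) = -2298 - (-1)*152 = -2298 - 1*(-152) = -2298 + 152 = -2146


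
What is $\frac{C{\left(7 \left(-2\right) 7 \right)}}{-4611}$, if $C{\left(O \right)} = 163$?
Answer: $- \frac{163}{4611} \approx -0.03535$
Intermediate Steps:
$\frac{C{\left(7 \left(-2\right) 7 \right)}}{-4611} = \frac{163}{-4611} = 163 \left(- \frac{1}{4611}\right) = - \frac{163}{4611}$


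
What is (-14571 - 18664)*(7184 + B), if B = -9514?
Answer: 77437550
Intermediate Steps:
(-14571 - 18664)*(7184 + B) = (-14571 - 18664)*(7184 - 9514) = -33235*(-2330) = 77437550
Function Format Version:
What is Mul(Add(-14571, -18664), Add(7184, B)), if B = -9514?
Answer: 77437550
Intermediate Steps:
Mul(Add(-14571, -18664), Add(7184, B)) = Mul(Add(-14571, -18664), Add(7184, -9514)) = Mul(-33235, -2330) = 77437550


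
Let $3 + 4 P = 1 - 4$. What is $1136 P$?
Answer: $-1704$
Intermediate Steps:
$P = - \frac{3}{2}$ ($P = - \frac{3}{4} + \frac{1 - 4}{4} = - \frac{3}{4} + \frac{1}{4} \left(-3\right) = - \frac{3}{4} - \frac{3}{4} = - \frac{3}{2} \approx -1.5$)
$1136 P = 1136 \left(- \frac{3}{2}\right) = -1704$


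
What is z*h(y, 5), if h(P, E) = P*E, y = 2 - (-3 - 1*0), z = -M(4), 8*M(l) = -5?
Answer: 125/8 ≈ 15.625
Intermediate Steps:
M(l) = -5/8 (M(l) = (1/8)*(-5) = -5/8)
z = 5/8 (z = -1*(-5/8) = 5/8 ≈ 0.62500)
y = 5 (y = 2 - (-3 + 0) = 2 - 1*(-3) = 2 + 3 = 5)
h(P, E) = E*P
z*h(y, 5) = 5*(5*5)/8 = (5/8)*25 = 125/8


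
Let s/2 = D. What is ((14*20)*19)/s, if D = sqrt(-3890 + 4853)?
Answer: 2660*sqrt(107)/321 ≈ 85.717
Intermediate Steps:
D = 3*sqrt(107) (D = sqrt(963) = 3*sqrt(107) ≈ 31.032)
s = 6*sqrt(107) (s = 2*(3*sqrt(107)) = 6*sqrt(107) ≈ 62.064)
((14*20)*19)/s = ((14*20)*19)/((6*sqrt(107))) = (280*19)*(sqrt(107)/642) = 5320*(sqrt(107)/642) = 2660*sqrt(107)/321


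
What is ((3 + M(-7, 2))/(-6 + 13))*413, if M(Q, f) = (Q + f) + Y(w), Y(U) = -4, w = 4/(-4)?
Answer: -354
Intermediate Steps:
w = -1 (w = 4*(-1/4) = -1)
M(Q, f) = -4 + Q + f (M(Q, f) = (Q + f) - 4 = -4 + Q + f)
((3 + M(-7, 2))/(-6 + 13))*413 = ((3 + (-4 - 7 + 2))/(-6 + 13))*413 = ((3 - 9)/7)*413 = -6*1/7*413 = -6/7*413 = -354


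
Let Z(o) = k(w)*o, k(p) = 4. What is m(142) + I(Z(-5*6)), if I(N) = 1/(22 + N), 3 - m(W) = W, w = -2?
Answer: -13623/98 ≈ -139.01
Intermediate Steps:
m(W) = 3 - W
Z(o) = 4*o
m(142) + I(Z(-5*6)) = (3 - 1*142) + 1/(22 + 4*(-5*6)) = (3 - 142) + 1/(22 + 4*(-30)) = -139 + 1/(22 - 120) = -139 + 1/(-98) = -139 - 1/98 = -13623/98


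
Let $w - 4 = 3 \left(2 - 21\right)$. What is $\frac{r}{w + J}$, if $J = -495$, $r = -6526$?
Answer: $\frac{3263}{274} \approx 11.909$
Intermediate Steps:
$w = -53$ ($w = 4 + 3 \left(2 - 21\right) = 4 + 3 \left(-19\right) = 4 - 57 = -53$)
$\frac{r}{w + J} = - \frac{6526}{-53 - 495} = - \frac{6526}{-548} = \left(-6526\right) \left(- \frac{1}{548}\right) = \frac{3263}{274}$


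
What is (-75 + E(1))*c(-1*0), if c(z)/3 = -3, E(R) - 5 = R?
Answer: 621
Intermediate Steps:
E(R) = 5 + R
c(z) = -9 (c(z) = 3*(-3) = -9)
(-75 + E(1))*c(-1*0) = (-75 + (5 + 1))*(-9) = (-75 + 6)*(-9) = -69*(-9) = 621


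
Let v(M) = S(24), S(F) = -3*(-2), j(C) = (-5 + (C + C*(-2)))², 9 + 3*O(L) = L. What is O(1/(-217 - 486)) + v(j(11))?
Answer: 6326/2109 ≈ 2.9995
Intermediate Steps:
O(L) = -3 + L/3
j(C) = (-5 - C)² (j(C) = (-5 + (C - 2*C))² = (-5 - C)²)
S(F) = 6
v(M) = 6
O(1/(-217 - 486)) + v(j(11)) = (-3 + 1/(3*(-217 - 486))) + 6 = (-3 + (⅓)/(-703)) + 6 = (-3 + (⅓)*(-1/703)) + 6 = (-3 - 1/2109) + 6 = -6328/2109 + 6 = 6326/2109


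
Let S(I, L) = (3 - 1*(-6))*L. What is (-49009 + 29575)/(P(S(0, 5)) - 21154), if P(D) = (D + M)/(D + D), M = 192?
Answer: 583020/634541 ≈ 0.91881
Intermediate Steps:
S(I, L) = 9*L (S(I, L) = (3 + 6)*L = 9*L)
P(D) = (192 + D)/(2*D) (P(D) = (D + 192)/(D + D) = (192 + D)/((2*D)) = (192 + D)*(1/(2*D)) = (192 + D)/(2*D))
(-49009 + 29575)/(P(S(0, 5)) - 21154) = (-49009 + 29575)/((192 + 9*5)/(2*((9*5))) - 21154) = -19434/((1/2)*(192 + 45)/45 - 21154) = -19434/((1/2)*(1/45)*237 - 21154) = -19434/(79/30 - 21154) = -19434/(-634541/30) = -19434*(-30/634541) = 583020/634541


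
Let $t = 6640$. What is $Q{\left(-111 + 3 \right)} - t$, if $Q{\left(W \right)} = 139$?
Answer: $-6501$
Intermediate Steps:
$Q{\left(-111 + 3 \right)} - t = 139 - 6640 = -6501$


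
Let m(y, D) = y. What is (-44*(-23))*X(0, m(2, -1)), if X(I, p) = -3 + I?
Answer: -3036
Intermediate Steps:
(-44*(-23))*X(0, m(2, -1)) = (-44*(-23))*(-3 + 0) = 1012*(-3) = -3036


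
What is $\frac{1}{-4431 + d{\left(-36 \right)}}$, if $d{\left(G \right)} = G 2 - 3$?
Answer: $- \frac{1}{4506} \approx -0.00022193$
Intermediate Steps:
$d{\left(G \right)} = -3 + 2 G$ ($d{\left(G \right)} = 2 G - 3 = -3 + 2 G$)
$\frac{1}{-4431 + d{\left(-36 \right)}} = \frac{1}{-4431 + \left(-3 + 2 \left(-36\right)\right)} = \frac{1}{-4431 - 75} = \frac{1}{-4506} = - \frac{1}{4506}$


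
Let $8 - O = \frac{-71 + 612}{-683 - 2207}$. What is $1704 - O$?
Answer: $\frac{4900899}{2890} \approx 1695.8$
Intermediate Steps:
$O = \frac{23661}{2890}$ ($O = 8 - \frac{-71 + 612}{-683 - 2207} = 8 - \frac{541}{-2890} = 8 - 541 \left(- \frac{1}{2890}\right) = 8 - - \frac{541}{2890} = 8 + \frac{541}{2890} = \frac{23661}{2890} \approx 8.1872$)
$1704 - O = 1704 - \frac{23661}{2890} = \frac{4900899}{2890}$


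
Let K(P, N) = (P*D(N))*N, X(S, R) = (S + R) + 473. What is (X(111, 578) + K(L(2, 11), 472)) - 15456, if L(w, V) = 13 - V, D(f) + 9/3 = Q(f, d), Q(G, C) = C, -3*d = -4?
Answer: -47602/3 ≈ -15867.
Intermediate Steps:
d = 4/3 (d = -⅓*(-4) = 4/3 ≈ 1.3333)
X(S, R) = 473 + R + S (X(S, R) = (R + S) + 473 = 473 + R + S)
D(f) = -5/3 (D(f) = -3 + 4/3 = -5/3)
K(P, N) = -5*N*P/3 (K(P, N) = (P*(-5/3))*N = (-5*P/3)*N = -5*N*P/3)
(X(111, 578) + K(L(2, 11), 472)) - 15456 = ((473 + 578 + 111) - 5/3*472*(13 - 1*11)) - 15456 = (1162 - 5/3*472*(13 - 11)) - 15456 = (1162 - 5/3*472*2) - 15456 = (1162 - 4720/3) - 15456 = -1234/3 - 15456 = -47602/3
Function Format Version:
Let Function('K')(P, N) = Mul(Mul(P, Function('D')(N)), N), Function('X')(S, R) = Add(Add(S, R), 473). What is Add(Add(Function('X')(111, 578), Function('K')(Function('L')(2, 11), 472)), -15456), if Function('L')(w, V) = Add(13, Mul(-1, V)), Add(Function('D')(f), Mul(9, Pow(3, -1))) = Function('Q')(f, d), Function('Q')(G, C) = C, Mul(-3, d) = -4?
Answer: Rational(-47602, 3) ≈ -15867.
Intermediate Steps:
d = Rational(4, 3) (d = Mul(Rational(-1, 3), -4) = Rational(4, 3) ≈ 1.3333)
Function('X')(S, R) = Add(473, R, S) (Function('X')(S, R) = Add(Add(R, S), 473) = Add(473, R, S))
Function('D')(f) = Rational(-5, 3) (Function('D')(f) = Add(-3, Rational(4, 3)) = Rational(-5, 3))
Function('K')(P, N) = Mul(Rational(-5, 3), N, P) (Function('K')(P, N) = Mul(Mul(P, Rational(-5, 3)), N) = Mul(Mul(Rational(-5, 3), P), N) = Mul(Rational(-5, 3), N, P))
Add(Add(Function('X')(111, 578), Function('K')(Function('L')(2, 11), 472)), -15456) = Add(Add(Add(473, 578, 111), Mul(Rational(-5, 3), 472, Add(13, Mul(-1, 11)))), -15456) = Add(Add(1162, Mul(Rational(-5, 3), 472, Add(13, -11))), -15456) = Add(Add(1162, Mul(Rational(-5, 3), 472, 2)), -15456) = Add(Add(1162, Rational(-4720, 3)), -15456) = Add(Rational(-1234, 3), -15456) = Rational(-47602, 3)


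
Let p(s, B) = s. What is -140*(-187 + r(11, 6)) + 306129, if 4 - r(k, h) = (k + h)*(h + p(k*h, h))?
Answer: 503109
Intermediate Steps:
r(k, h) = 4 - (h + k)*(h + h*k) (r(k, h) = 4 - (k + h)*(h + k*h) = 4 - (h + k)*(h + h*k))
-140*(-187 + r(11, 6)) + 306129 = -140*(-187 + (4 - 1*6**2 - 1*6*11 - 1*6*11**2 - 1*11*6**2)) + 306129 = -140*(-187 + (4 - 1*36 - 66 - 1*6*121 - 1*11*36)) + 306129 = -140*(-187 + (4 - 36 - 66 - 726 - 396)) + 306129 = -140*(-187 - 1220) + 306129 = -140*(-1407) + 306129 = 196980 + 306129 = 503109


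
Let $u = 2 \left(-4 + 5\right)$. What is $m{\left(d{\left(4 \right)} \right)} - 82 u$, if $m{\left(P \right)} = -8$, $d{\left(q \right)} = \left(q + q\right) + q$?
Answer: $-172$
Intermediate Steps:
$d{\left(q \right)} = 3 q$ ($d{\left(q \right)} = 2 q + q = 3 q$)
$u = 2$ ($u = 2 \cdot 1 = 2$)
$m{\left(d{\left(4 \right)} \right)} - 82 u = -8 - 164 = -172$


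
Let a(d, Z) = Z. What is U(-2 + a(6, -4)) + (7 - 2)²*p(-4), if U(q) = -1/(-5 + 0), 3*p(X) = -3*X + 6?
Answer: 751/5 ≈ 150.20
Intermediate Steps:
p(X) = 2 - X (p(X) = (-3*X + 6)/3 = (6 - 3*X)/3 = 2 - X)
U(q) = ⅕ (U(q) = -1/(-5) = -1*(-⅕) = ⅕)
U(-2 + a(6, -4)) + (7 - 2)²*p(-4) = ⅕ + (7 - 2)²*(2 - 1*(-4)) = ⅕ + 5²*(2 + 4) = ⅕ + 25*6 = ⅕ + 150 = 751/5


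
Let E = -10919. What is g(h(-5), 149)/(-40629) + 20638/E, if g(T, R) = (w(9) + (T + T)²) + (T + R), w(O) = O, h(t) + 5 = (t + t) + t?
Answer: -857478524/443628051 ≈ -1.9329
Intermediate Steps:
h(t) = -5 + 3*t (h(t) = -5 + ((t + t) + t) = -5 + (2*t + t) = -5 + 3*t)
g(T, R) = 9 + R + T + 4*T² (g(T, R) = (9 + (T + T)²) + (T + R) = (9 + (2*T)²) + (R + T) = (9 + 4*T²) + (R + T) = 9 + R + T + 4*T²)
g(h(-5), 149)/(-40629) + 20638/E = (9 + 149 + (-5 + 3*(-5)) + 4*(-5 + 3*(-5))²)/(-40629) + 20638/(-10919) = (9 + 149 + (-5 - 15) + 4*(-5 - 15)²)*(-1/40629) + 20638*(-1/10919) = (9 + 149 - 20 + 4*(-20)²)*(-1/40629) - 20638/10919 = (9 + 149 - 20 + 4*400)*(-1/40629) - 20638/10919 = (9 + 149 - 20 + 1600)*(-1/40629) - 20638/10919 = 1738*(-1/40629) - 20638/10919 = -1738/40629 - 20638/10919 = -857478524/443628051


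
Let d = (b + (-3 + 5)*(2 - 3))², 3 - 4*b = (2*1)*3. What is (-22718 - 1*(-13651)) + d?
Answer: -144951/16 ≈ -9059.4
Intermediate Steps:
b = -¾ (b = ¾ - 2*1*3/4 = ¾ - 3/2 = -¾ ≈ -0.75000)
d = 121/16 (d = (-¾ + (-3 + 5)*(2 - 3))² = (-¾ + 2*(-1))² = (-¾ - 2)² = (-11/4)² = 121/16 ≈ 7.5625)
(-22718 - 1*(-13651)) + d = (-22718 - 1*(-13651)) + 121/16 = (-22718 + 13651) + 121/16 = -9067 + 121/16 = -144951/16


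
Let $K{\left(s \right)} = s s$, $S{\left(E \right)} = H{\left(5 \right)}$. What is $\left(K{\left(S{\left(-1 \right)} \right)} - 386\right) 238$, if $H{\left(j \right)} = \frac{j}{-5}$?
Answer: $-91630$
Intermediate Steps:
$H{\left(j \right)} = - \frac{j}{5}$ ($H{\left(j \right)} = j \left(- \frac{1}{5}\right) = - \frac{j}{5}$)
$S{\left(E \right)} = -1$ ($S{\left(E \right)} = \left(- \frac{1}{5}\right) 5 = -1$)
$K{\left(s \right)} = s^{2}$
$\left(K{\left(S{\left(-1 \right)} \right)} - 386\right) 238 = \left(\left(-1\right)^{2} - 386\right) 238 = \left(1 - 386\right) 238 = \left(-385\right) 238 = -91630$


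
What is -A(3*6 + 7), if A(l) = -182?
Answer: 182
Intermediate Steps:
-A(3*6 + 7) = -1*(-182) = 182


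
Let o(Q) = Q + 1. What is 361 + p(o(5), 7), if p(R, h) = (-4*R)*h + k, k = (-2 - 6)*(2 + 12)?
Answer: 81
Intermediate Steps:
o(Q) = 1 + Q
k = -112 (k = -8*14 = -112)
p(R, h) = -112 - 4*R*h (p(R, h) = (-4*R)*h - 112 = -4*R*h - 112 = -112 - 4*R*h)
361 + p(o(5), 7) = 361 + (-112 - 4*(1 + 5)*7) = 361 + (-112 - 4*6*7) = 361 + (-112 - 168) = 361 - 280 = 81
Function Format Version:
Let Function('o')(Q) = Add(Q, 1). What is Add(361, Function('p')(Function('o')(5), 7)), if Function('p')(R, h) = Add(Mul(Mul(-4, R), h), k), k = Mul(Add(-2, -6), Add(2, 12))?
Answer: 81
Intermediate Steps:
Function('o')(Q) = Add(1, Q)
k = -112 (k = Mul(-8, 14) = -112)
Function('p')(R, h) = Add(-112, Mul(-4, R, h)) (Function('p')(R, h) = Add(Mul(Mul(-4, R), h), -112) = Add(Mul(-4, R, h), -112) = Add(-112, Mul(-4, R, h)))
Add(361, Function('p')(Function('o')(5), 7)) = Add(361, Add(-112, Mul(-4, Add(1, 5), 7))) = Add(361, Add(-112, Mul(-4, 6, 7))) = Add(361, Add(-112, -168)) = Add(361, -280) = 81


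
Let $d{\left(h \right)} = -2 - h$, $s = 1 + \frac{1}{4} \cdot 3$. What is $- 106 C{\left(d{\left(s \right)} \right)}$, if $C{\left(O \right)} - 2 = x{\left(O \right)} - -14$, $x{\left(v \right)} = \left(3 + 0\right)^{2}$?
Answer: $-2650$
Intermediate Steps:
$x{\left(v \right)} = 9$ ($x{\left(v \right)} = 3^{2} = 9$)
$s = \frac{7}{4}$ ($s = 1 + \frac{1}{4} \cdot 3 = 1 + \frac{3}{4} = \frac{7}{4} \approx 1.75$)
$C{\left(O \right)} = 25$ ($C{\left(O \right)} = 2 + \left(9 - -14\right) = 2 + \left(9 + 14\right) = 2 + 23 = 25$)
$- 106 C{\left(d{\left(s \right)} \right)} = \left(-106\right) 25 = -2650$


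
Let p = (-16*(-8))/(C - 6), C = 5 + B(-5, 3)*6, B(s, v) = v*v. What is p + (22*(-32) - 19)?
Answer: -38191/53 ≈ -720.58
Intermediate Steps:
B(s, v) = v²
C = 59 (C = 5 + 3²*6 = 5 + 9*6 = 5 + 54 = 59)
p = 128/53 (p = (-16*(-8))/(59 - 6) = 128/53 ≈ 2.4151)
p + (22*(-32) - 19) = 128/53 + (22*(-32) - 19) = 128/53 + (-704 - 19) = 128/53 - 723 = -38191/53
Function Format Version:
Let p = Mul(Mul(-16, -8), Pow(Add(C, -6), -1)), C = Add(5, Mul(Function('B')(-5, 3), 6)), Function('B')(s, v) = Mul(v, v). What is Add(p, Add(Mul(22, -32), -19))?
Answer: Rational(-38191, 53) ≈ -720.58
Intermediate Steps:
Function('B')(s, v) = Pow(v, 2)
C = 59 (C = Add(5, Mul(Pow(3, 2), 6)) = Add(5, Mul(9, 6)) = Add(5, 54) = 59)
p = Rational(128, 53) (p = Mul(Mul(-16, -8), Pow(Add(59, -6), -1)) = Mul(128, Pow(53, -1)) = Mul(128, Rational(1, 53)) = Rational(128, 53) ≈ 2.4151)
Add(p, Add(Mul(22, -32), -19)) = Add(Rational(128, 53), Add(Mul(22, -32), -19)) = Add(Rational(128, 53), Add(-704, -19)) = Add(Rational(128, 53), -723) = Rational(-38191, 53)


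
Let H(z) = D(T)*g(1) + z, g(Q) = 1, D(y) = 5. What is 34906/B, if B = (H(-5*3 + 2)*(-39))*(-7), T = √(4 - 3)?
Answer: -17453/1092 ≈ -15.983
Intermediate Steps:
T = 1 (T = √1 = 1)
H(z) = 5 + z (H(z) = 5*1 + z = 5 + z)
B = -2184 (B = ((5 + (-5*3 + 2))*(-39))*(-7) = ((5 + (-15 + 2))*(-39))*(-7) = ((5 - 13)*(-39))*(-7) = -8*(-39)*(-7) = 312*(-7) = -2184)
34906/B = 34906/(-2184) = 34906*(-1/2184) = -17453/1092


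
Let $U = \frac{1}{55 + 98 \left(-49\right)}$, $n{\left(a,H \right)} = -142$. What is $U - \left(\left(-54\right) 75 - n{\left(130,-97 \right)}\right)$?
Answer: $\frac{18551275}{4747} \approx 3908.0$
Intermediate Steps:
$U = - \frac{1}{4747}$ ($U = \frac{1}{55 - 4802} = \frac{1}{-4747} = - \frac{1}{4747} \approx -0.00021066$)
$U - \left(\left(-54\right) 75 - n{\left(130,-97 \right)}\right) = - \frac{1}{4747} - \left(\left(-54\right) 75 - -142\right) = - \frac{1}{4747} - \left(-4050 + 142\right) = - \frac{1}{4747} - -3908 = - \frac{1}{4747} + 3908 = \frac{18551275}{4747}$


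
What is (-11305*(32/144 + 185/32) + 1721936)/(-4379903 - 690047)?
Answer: -476371223/1460145600 ≈ -0.32625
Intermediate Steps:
(-11305*(32/144 + 185/32) + 1721936)/(-4379903 - 690047) = (-11305*(32*(1/144) + 185*(1/32)) + 1721936)/(-5069950) = (-11305*(2/9 + 185/32) + 1721936)*(-1/5069950) = (-11305*1729/288 + 1721936)*(-1/5069950) = (-19546345/288 + 1721936)*(-1/5069950) = (476371223/288)*(-1/5069950) = -476371223/1460145600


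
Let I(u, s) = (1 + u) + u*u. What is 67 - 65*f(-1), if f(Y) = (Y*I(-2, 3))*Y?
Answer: -128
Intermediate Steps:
I(u, s) = 1 + u + u² (I(u, s) = (1 + u) + u² = 1 + u + u²)
f(Y) = 3*Y² (f(Y) = (Y*(1 - 2 + (-2)²))*Y = (Y*(1 - 2 + 4))*Y = (Y*3)*Y = (3*Y)*Y = 3*Y²)
67 - 65*f(-1) = 67 - 195*(-1)² = 67 - 195 = -128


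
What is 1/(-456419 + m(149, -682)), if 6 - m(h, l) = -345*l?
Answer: -1/691703 ≈ -1.4457e-6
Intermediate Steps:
m(h, l) = 6 + 345*l (m(h, l) = 6 - (-345)*l = 6 + 345*l)
1/(-456419 + m(149, -682)) = 1/(-456419 + (6 + 345*(-682))) = 1/(-456419 + (6 - 235290)) = 1/(-456419 - 235284) = 1/(-691703) = -1/691703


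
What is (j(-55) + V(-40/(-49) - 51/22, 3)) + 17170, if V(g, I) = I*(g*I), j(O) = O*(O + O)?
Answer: 25016589/1078 ≈ 23206.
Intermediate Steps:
j(O) = 2*O² (j(O) = O*(2*O) = 2*O²)
V(g, I) = g*I² (V(g, I) = I*(I*g) = g*I²)
(j(-55) + V(-40/(-49) - 51/22, 3)) + 17170 = (2*(-55)² + (-40/(-49) - 51/22)*3²) + 17170 = (2*3025 + (-40*(-1/49) - 51*1/22)*9) + 17170 = (6050 + (40/49 - 51/22)*9) + 17170 = (6050 - 1619/1078*9) + 17170 = (6050 - 14571/1078) + 17170 = 6507329/1078 + 17170 = 25016589/1078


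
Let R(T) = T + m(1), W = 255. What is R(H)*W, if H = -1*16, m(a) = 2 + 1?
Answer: -3315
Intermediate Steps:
m(a) = 3
H = -16
R(T) = 3 + T (R(T) = T + 3 = 3 + T)
R(H)*W = (3 - 16)*255 = -13*255 = -3315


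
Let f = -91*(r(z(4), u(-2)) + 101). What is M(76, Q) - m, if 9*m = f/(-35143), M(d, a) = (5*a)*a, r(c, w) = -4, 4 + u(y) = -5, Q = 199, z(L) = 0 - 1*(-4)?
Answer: 62626398608/316287 ≈ 1.9801e+5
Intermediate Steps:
z(L) = 4 (z(L) = 0 + 4 = 4)
u(y) = -9 (u(y) = -4 - 5 = -9)
M(d, a) = 5*a**2
f = -8827 (f = -91*(-4 + 101) = -91*97 = -8827)
m = 8827/316287 (m = (-8827/(-35143))/9 = (-8827*(-1/35143))/9 = (1/9)*(8827/35143) = 8827/316287 ≈ 0.027908)
M(76, Q) - m = 5*199**2 - 1*8827/316287 = 5*39601 - 8827/316287 = 198005 - 8827/316287 = 62626398608/316287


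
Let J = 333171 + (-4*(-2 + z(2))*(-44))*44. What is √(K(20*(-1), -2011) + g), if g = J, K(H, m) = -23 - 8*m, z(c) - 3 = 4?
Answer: 2*√96989 ≈ 622.86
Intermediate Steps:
z(c) = 7 (z(c) = 3 + 4 = 7)
J = 371891 (J = 333171 + (-4*(-2 + 7)*(-44))*44 = 333171 + (-4*5*(-44))*44 = 333171 - 20*(-44)*44 = 333171 + 880*44 = 333171 + 38720 = 371891)
g = 371891
√(K(20*(-1), -2011) + g) = √((-23 - 8*(-2011)) + 371891) = √((-23 + 16088) + 371891) = √(16065 + 371891) = √387956 = 2*√96989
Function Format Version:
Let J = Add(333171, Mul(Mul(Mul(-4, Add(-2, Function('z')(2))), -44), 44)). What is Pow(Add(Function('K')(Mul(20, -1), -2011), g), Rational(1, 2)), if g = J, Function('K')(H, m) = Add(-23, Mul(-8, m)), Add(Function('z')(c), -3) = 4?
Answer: Mul(2, Pow(96989, Rational(1, 2))) ≈ 622.86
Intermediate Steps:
Function('z')(c) = 7 (Function('z')(c) = Add(3, 4) = 7)
J = 371891 (J = Add(333171, Mul(Mul(Mul(-4, Add(-2, 7)), -44), 44)) = Add(333171, Mul(Mul(Mul(-4, 5), -44), 44)) = Add(333171, Mul(Mul(-20, -44), 44)) = Add(333171, Mul(880, 44)) = Add(333171, 38720) = 371891)
g = 371891
Pow(Add(Function('K')(Mul(20, -1), -2011), g), Rational(1, 2)) = Pow(Add(Add(-23, Mul(-8, -2011)), 371891), Rational(1, 2)) = Pow(Add(Add(-23, 16088), 371891), Rational(1, 2)) = Pow(Add(16065, 371891), Rational(1, 2)) = Pow(387956, Rational(1, 2)) = Mul(2, Pow(96989, Rational(1, 2)))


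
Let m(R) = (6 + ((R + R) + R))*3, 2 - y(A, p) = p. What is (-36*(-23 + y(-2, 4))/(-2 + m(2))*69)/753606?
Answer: 1725/711739 ≈ 0.0024236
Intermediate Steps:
y(A, p) = 2 - p
m(R) = 18 + 9*R (m(R) = (6 + (2*R + R))*3 = (6 + 3*R)*3 = 18 + 9*R)
(-36*(-23 + y(-2, 4))/(-2 + m(2))*69)/753606 = (-36*(-23 + (2 - 1*4))/(-2 + (18 + 9*2))*69)/753606 = (-36*(-23 + (2 - 4))/(-2 + (18 + 18))*69)*(1/753606) = (-36*(-23 - 2)/(-2 + 36)*69)*(1/753606) = (-(-900)/34*69)*(1/753606) = (-36*(-25/34)*69)*(1/753606) = ((450/17)*69)*(1/753606) = (31050/17)*(1/753606) = 1725/711739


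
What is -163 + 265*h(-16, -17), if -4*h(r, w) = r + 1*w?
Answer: 8093/4 ≈ 2023.3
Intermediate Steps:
h(r, w) = -r/4 - w/4 (h(r, w) = -(r + 1*w)/4 = -(r + w)/4 = -r/4 - w/4)
-163 + 265*h(-16, -17) = -163 + 265*(-¼*(-16) - ¼*(-17)) = -163 + 265*(4 + 17/4) = -163 + 265*(33/4) = -163 + 8745/4 = 8093/4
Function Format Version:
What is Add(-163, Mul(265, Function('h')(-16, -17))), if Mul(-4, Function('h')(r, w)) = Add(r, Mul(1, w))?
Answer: Rational(8093, 4) ≈ 2023.3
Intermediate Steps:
Function('h')(r, w) = Add(Mul(Rational(-1, 4), r), Mul(Rational(-1, 4), w)) (Function('h')(r, w) = Mul(Rational(-1, 4), Add(r, Mul(1, w))) = Mul(Rational(-1, 4), Add(r, w)) = Add(Mul(Rational(-1, 4), r), Mul(Rational(-1, 4), w)))
Add(-163, Mul(265, Function('h')(-16, -17))) = Add(-163, Mul(265, Add(Mul(Rational(-1, 4), -16), Mul(Rational(-1, 4), -17)))) = Add(-163, Mul(265, Add(4, Rational(17, 4)))) = Add(-163, Mul(265, Rational(33, 4))) = Add(-163, Rational(8745, 4)) = Rational(8093, 4)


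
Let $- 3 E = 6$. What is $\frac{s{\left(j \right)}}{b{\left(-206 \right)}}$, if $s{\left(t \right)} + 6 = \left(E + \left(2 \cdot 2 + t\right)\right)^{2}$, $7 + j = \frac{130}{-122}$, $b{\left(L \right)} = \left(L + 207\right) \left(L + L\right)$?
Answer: $- \frac{57287}{766526} \approx -0.074736$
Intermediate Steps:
$E = -2$ ($E = \left(- \frac{1}{3}\right) 6 = -2$)
$b{\left(L \right)} = 2 L \left(207 + L\right)$ ($b{\left(L \right)} = \left(207 + L\right) 2 L = 2 L \left(207 + L\right)$)
$j = - \frac{492}{61}$ ($j = -7 + \frac{130}{-122} = -7 + 130 \left(- \frac{1}{122}\right) = -7 - \frac{65}{61} = - \frac{492}{61} \approx -8.0656$)
$s{\left(t \right)} = -6 + \left(2 + t\right)^{2}$ ($s{\left(t \right)} = -6 + \left(-2 + \left(2 \cdot 2 + t\right)\right)^{2} = -6 + \left(-2 + \left(4 + t\right)\right)^{2} = -6 + \left(2 + t\right)^{2}$)
$\frac{s{\left(j \right)}}{b{\left(-206 \right)}} = \frac{-6 + \left(2 - \frac{492}{61}\right)^{2}}{2 \left(-206\right) \left(207 - 206\right)} = \frac{-6 + \left(- \frac{370}{61}\right)^{2}}{2 \left(-206\right) 1} = \frac{-6 + \frac{136900}{3721}}{-412} = \frac{114574}{3721} \left(- \frac{1}{412}\right) = - \frac{57287}{766526}$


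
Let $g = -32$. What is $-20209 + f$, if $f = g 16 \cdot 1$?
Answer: $-20721$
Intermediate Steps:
$f = -512$ ($f = \left(-32\right) 16 \cdot 1 = \left(-512\right) 1 = -512$)
$-20209 + f = -20209 - 512 = -20721$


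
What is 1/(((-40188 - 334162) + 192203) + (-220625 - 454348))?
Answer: -1/857120 ≈ -1.1667e-6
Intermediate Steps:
1/(((-40188 - 334162) + 192203) + (-220625 - 454348)) = 1/((-374350 + 192203) - 674973) = 1/(-182147 - 674973) = 1/(-857120) = -1/857120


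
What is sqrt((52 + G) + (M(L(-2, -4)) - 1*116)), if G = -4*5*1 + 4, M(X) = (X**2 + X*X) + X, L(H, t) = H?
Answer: I*sqrt(74) ≈ 8.6023*I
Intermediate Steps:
M(X) = X + 2*X**2 (M(X) = (X**2 + X**2) + X = 2*X**2 + X = X + 2*X**2)
G = -16 (G = -20*1 + 4 = -20 + 4 = -16)
sqrt((52 + G) + (M(L(-2, -4)) - 1*116)) = sqrt((52 - 16) + (-2*(1 + 2*(-2)) - 1*116)) = sqrt(36 + (-2*(1 - 4) - 116)) = sqrt(36 + (-2*(-3) - 116)) = sqrt(36 + (6 - 116)) = sqrt(36 - 110) = sqrt(-74) = I*sqrt(74)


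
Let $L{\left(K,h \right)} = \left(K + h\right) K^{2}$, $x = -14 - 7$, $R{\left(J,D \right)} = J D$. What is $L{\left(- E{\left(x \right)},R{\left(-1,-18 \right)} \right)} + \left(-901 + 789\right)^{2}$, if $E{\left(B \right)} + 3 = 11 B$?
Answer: $13811056$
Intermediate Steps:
$R{\left(J,D \right)} = D J$
$x = -21$ ($x = -14 - 7 = -21$)
$E{\left(B \right)} = -3 + 11 B$
$L{\left(K,h \right)} = K^{2} \left(K + h\right)$
$L{\left(- E{\left(x \right)},R{\left(-1,-18 \right)} \right)} + \left(-901 + 789\right)^{2} = \left(- (-3 + 11 \left(-21\right))\right)^{2} \left(- (-3 + 11 \left(-21\right)) - -18\right) + \left(-901 + 789\right)^{2} = \left(- (-3 - 231)\right)^{2} \left(- (-3 - 231) + 18\right) + \left(-112\right)^{2} = \left(\left(-1\right) \left(-234\right)\right)^{2} \left(\left(-1\right) \left(-234\right) + 18\right) + 12544 = 234^{2} \left(234 + 18\right) + 12544 = 54756 \cdot 252 + 12544 = 13798512 + 12544 = 13811056$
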